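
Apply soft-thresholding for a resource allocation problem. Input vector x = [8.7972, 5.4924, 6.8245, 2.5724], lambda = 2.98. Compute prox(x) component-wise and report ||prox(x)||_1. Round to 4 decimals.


Soft-thresholding with lambda = 2.98:
prox(8.7972) = sign(8.7972)*max(|8.7972| - 2.98, 0) = 5.8172
prox(5.4924) = sign(5.4924)*max(|5.4924| - 2.98, 0) = 2.5124
prox(6.8245) = sign(6.8245)*max(|6.8245| - 2.98, 0) = 3.8445
prox(2.5724) = sign(2.5724)*max(|2.5724| - 2.98, 0) = 0.0
prox(x) = [5.8172, 2.5124, 3.8445, 0.0]
||prox(x)||_1 = 5.8172 + 2.5124 + 3.8445 + 0.0 = 12.1741


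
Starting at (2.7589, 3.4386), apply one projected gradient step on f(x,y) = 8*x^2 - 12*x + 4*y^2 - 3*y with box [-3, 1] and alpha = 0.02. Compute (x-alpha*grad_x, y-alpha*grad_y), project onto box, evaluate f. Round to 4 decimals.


Step 1: Compute gradient at (2.7589, 3.4386).
grad_x = 2*8*2.7589 - 12 = 32.1424
grad_y = 2*4*3.4386 - 3 = 24.5088
Step 2: Gradient step.
x_raw = 2.7589 - 0.02*32.1424 = 2.1161
y_raw = 3.4386 - 0.02*24.5088 = 2.9484
Step 3: Project onto [-3, 1].
x_proj = clip(2.1161) = 1.0
y_proj = clip(2.9484) = 1.0
Step 4: Evaluate f.
f(1.0, 1.0) = -3.0


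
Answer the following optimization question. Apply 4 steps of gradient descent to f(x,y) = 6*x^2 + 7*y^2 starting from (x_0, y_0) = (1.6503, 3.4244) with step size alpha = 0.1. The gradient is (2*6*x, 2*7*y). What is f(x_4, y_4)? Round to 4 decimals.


Gradient descent on f(x,y) = 6*x^2 + 7*y^2.
Starting point: (1.6503, 3.4244), alpha = 0.1
Step 1: grad_x = 2*6*1.6503 = 19.8036, grad_y = 2*7*3.4244 = 47.9416
  x_1 = 1.6503 - 0.1*19.8036 = -0.3301
  y_1 = 3.4244 - 0.1*47.9416 = -1.3698
Step 2: grad_x = 2*6*-0.3301 = -3.9607, grad_y = 2*7*-1.3698 = -19.1766
  x_2 = -0.3301 - 0.1*-3.9607 = 0.066
  y_2 = -1.3698 - 0.1*-19.1766 = 0.5479
Step 3: grad_x = 2*6*0.066 = 0.7921, grad_y = 2*7*0.5479 = 7.6707
  x_3 = 0.066 - 0.1*0.7921 = -0.0132
  y_3 = 0.5479 - 0.1*7.6707 = -0.2192
Step 4: grad_x = 2*6*-0.0132 = -0.1584, grad_y = 2*7*-0.2192 = -3.0683
  x_4 = -0.0132 - 0.1*-0.1584 = 0.0026
  y_4 = -0.2192 - 0.1*-3.0683 = 0.0877
f(0.0026, 0.0877) = 6*0.0026^2 + 7*0.0877^2 = 0.0538


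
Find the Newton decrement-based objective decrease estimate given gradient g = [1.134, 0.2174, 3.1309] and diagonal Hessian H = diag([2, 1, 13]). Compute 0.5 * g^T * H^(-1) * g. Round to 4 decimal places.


Step 1: H is diagonal, so H^(-1) * g = [0.567, 0.2174, 0.2408].
Step 2: g^T H^(-1) g = sum_i g_i^2 / H_ii
  = (1.134)^2/2 + (0.2174)^2/1 + (3.1309)^2/13
  = 0.643 + 0.0473 + 0.754 = 1.4443
Step 3: Objective decrease = 0.5 * g^T H^(-1) g = 0.7221


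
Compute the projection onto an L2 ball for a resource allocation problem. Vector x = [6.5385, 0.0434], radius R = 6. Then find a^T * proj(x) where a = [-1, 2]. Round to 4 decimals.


Step 1: Compute ||x|| (intermediates to 6 decimals).
||x|| = sqrt(6.5385^2 + 0.0434^2) = 6.538644
Step 2: Project.
Since ||x|| > R, scale = R/||x|| = 6/6.538644 = 0.917621, proj(x) = scale * x
proj(x) = [5.999865, 0.039825]
Step 3: Dot product.
a^T * proj(x) = -1*5.999865 + 2*0.039825 = -5.9202


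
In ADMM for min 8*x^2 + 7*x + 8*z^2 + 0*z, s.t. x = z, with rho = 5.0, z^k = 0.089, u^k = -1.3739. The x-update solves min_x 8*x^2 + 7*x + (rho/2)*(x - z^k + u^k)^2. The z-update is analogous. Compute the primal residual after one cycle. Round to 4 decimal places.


ADMM iteration with rho = 5.0, z^k = 0.089, u^k = -1.3739
Step 1: x-update.
Minimize 8*x^2 + 7*x + (5.0/2)*(x - 0.089 - 1.3739)^2
FOC: (2*8 + 5.0)*x = -7 + 5.0*(0.089 + 1.3739)
x^{k+1} = 0.015
Step 2: z-update.
Minimize 8*z^2 + 0*z + (5.0/2)*(0.015 - z - 1.3739)^2
FOC: (2*8 + 5.0)*z = 0 + 5.0*(0.015 - 1.3739)
z^{k+1} = -0.3236
Step 3: u-update.
u^{k+1} = -1.3739 + 0.015 + 0.3236 = -1.0354
Step 4: Primal residual = |0.015 + 0.3236| = 0.3385


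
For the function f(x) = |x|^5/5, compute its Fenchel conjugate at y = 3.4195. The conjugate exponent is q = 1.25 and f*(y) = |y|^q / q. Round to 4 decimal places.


The conjugate exponent q satisfies 1/p + 1/q = 1.
p = 5, so q = 5/(5 - 1) = 1.25
|y|^q = 3.4195^1.25 = 4.65
f*(3.4195) = 4.65 / 1.25 = 3.72


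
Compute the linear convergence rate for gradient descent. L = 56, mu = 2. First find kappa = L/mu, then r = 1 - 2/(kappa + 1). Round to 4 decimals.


Step 1: Compute the condition number.
kappa = L/mu = 56/2 = 28.0
Step 2: Compute the convergence rate.
r = 1 - 2/(kappa + 1) = 1 - 2*mu/(L + mu) = (L - mu)/(L + mu) = 54/58 = 0.931


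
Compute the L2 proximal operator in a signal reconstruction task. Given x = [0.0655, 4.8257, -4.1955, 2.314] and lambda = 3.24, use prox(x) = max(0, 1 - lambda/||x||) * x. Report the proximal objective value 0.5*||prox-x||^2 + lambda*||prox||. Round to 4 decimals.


Step 1: Compute ||x||.
||x|| = 6.8006
Step 2: Compute scaling factor.
scale = max(0, 1 - 3.24/6.8006) = 0.5236
Step 3: prox(x) = [0.0343, 2.5266, -2.1967, 1.2115]
||prox(x)|| = 3.5606
Step 4: Proximal objective.
0.5*||prox-x||^2 = 5.2488
lambda*||prox|| = 11.5363
Total = 16.7852


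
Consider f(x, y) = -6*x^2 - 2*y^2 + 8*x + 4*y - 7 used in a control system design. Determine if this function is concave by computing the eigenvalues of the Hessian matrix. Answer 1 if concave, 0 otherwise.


The Hessian of f(x,y) = -6*x^2 - 2*y^2 + 8*x + 4*y - 7 is:
H = [[-12, 0], [0, -4]]
Trace = -12 - 4 = -16
Determinant = -12*-4 - (0)^2 = 48
Discriminant = (-16)^2 - 4*48 = 64.0
Eigenvalues: lambda_1 = -12.0, lambda_2 = -4.0
The function is concave.

1


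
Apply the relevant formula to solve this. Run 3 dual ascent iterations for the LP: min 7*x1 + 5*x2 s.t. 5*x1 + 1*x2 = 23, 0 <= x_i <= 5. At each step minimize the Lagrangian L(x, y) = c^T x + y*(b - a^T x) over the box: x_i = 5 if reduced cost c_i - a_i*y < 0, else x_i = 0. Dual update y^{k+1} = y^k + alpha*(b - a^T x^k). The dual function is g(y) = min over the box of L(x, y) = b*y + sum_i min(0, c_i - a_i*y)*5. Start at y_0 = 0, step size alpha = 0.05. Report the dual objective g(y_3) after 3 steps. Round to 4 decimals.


Dual ascent for LP: min 7*x1 + 5*x2, 5*x1 + 1*x2 = 23, 0 <= x_i <= 5
Step 1: y^k = 0.0, reduced costs: (7.0, 5.0)
  x^k = (0.0, 0.0), subgradient = b - a^T x = 23.0
  y^{k+1} = 0.0 + 0.05*23.0 = 1.15
Step 2: y^k = 1.15, reduced costs: (1.25, 3.85)
  x^k = (0.0, 0.0), subgradient = b - a^T x = 23.0
  y^{k+1} = 1.15 + 0.05*23.0 = 2.3
Step 3: y^k = 2.3, reduced costs: (-4.5, 2.7)
  x^k = (5.0, 0.0), subgradient = b - a^T x = -2.0
  y^{k+1} = 2.3 + 0.05*-2.0 = 2.2
Dual objective at y_3 = 2.2: reduced costs (-4.0, 2.8), box minimizer x = (5.0, 0.0)
g(y_3) = b*y + (c1 - a1*y)*x1 + (c2 - a2*y)*x2 = 23*2.2 + (-4.0)*5.0 + 2.8*0.0 = 50.6 - 20.0 + 0.0 = 30.6


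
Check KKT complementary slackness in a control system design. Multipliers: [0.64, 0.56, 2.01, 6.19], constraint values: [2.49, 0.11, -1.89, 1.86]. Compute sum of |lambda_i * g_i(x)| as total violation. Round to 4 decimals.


KKT complementary slackness check:
lambda_1 * g_1 = 0.64 * 2.49 = 1.5936
lambda_2 * g_2 = 0.56 * 0.11 = 0.0616
lambda_3 * g_3 = 2.01 * -1.89 = -3.7989
lambda_4 * g_4 = 6.19 * 1.86 = 11.5134
Total violation = 1.5936 + 0.0616 + 3.7989 + 11.5134 = 16.9675


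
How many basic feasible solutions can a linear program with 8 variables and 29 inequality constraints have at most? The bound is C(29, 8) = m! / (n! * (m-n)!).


Each vertex corresponds to some choice of n active constraints out of m, so the number of vertices is at most C(m, n) = m! / (n!(m-n)!).
m = 29, n = 8
Numerator: 29 * 28 * 27 * 26 * 25 * 24 * 23 * 22
Denominator: 8! = 40320
C(29, 8) = 4292145


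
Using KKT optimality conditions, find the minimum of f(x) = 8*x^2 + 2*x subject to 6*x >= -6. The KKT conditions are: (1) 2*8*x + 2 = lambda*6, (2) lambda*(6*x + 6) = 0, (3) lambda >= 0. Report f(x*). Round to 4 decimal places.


Step 1: Try lambda = 0 (constraint inactive).
Stationarity: 2*8*x + 2 = 0
x* = -2/(2*8) = -0.125
Check constraint: 6*-0.125 = -0.75 >= -6 -- satisfied.
Step 2: Compute optimal value.
f(x*) = 8*(-0.125)^2 + 2*(-0.125) = -0.125


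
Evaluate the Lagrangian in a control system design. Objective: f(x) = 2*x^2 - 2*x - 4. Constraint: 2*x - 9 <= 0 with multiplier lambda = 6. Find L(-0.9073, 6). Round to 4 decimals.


Step 1: Evaluate f(x).
f(-0.9073) = 2*(-0.9073)^2 - 2*(-0.9073) - 4 = -0.539
Step 2: Evaluate g(x).
g(-0.9073) = 2*-0.9073 - 9 = -10.8146
Step 3: Compute Lagrangian.
L = -0.539 + 6*-10.8146 = -65.4266


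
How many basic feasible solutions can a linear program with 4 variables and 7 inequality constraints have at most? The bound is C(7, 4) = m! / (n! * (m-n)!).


Each vertex corresponds to some choice of n active constraints out of m, so the number of vertices is at most C(m, n) = m! / (n!(m-n)!).
m = 7, n = 4
Numerator: 7 * 6 * 5 * 4
Denominator: 4! = 24
C(7, 4) = 35


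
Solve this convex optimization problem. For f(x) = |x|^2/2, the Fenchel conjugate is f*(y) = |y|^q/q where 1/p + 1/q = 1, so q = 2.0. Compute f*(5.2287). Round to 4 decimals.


The conjugate exponent q satisfies 1/p + 1/q = 1.
p = 2, so q = 2/(2 - 1) = 2.0
|y|^q = 5.2287^2.0 = 27.3393
f*(5.2287) = 27.3393 / 2.0 = 13.6697


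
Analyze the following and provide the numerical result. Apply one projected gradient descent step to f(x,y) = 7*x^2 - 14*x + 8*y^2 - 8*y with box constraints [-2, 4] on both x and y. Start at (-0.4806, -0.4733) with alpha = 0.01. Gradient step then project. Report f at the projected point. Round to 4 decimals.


Step 1: Compute gradient at (-0.4806, -0.4733).
grad_x = 2*7*-0.4806 - 14 = -20.7284
grad_y = 2*8*-0.4733 - 8 = -15.5728
Step 2: Gradient step.
x_raw = -0.4806 - 0.01*-20.7284 = -0.2733
y_raw = -0.4733 - 0.01*-15.5728 = -0.3176
Step 3: Project onto [-2, 4].
x_proj = clip(-0.2733) = -0.2733
y_proj = clip(-0.3176) = -0.3176
Step 4: Evaluate f.
f(-0.2733, -0.3176) = 7.6967


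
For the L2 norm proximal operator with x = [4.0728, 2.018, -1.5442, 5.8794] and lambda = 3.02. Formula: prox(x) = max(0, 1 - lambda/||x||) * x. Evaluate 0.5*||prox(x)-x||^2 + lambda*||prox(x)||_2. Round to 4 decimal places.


Step 1: Compute ||x||.
||x|| = 7.5903
Step 2: Compute scaling factor.
scale = max(0, 1 - 3.02/7.5903) = 0.6021
Step 3: prox(x) = [2.4523, 1.2151, -0.9298, 3.5401]
||prox(x)|| = 4.5703
Step 4: Proximal objective.
0.5*||prox-x||^2 = 4.5602
lambda*||prox|| = 13.8023
Total = 18.3624


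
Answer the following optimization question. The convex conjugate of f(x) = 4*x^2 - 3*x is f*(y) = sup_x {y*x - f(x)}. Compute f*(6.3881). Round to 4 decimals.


f*(y) = sup_x {y*x - a*x^2 - b*x} = sup_x {(y-b)*x - a*x^2}
FOC: (y - b) - 2a*x = 0 => x* = (y - b)/(2a)
x* = (6.3881 + 3)/(2*4) = 1.1735
f*(6.3881) = (y-b)^2/(4a) = (6.3881 + 3)^2/(4*4)
= 88.1364/16 = 5.5085


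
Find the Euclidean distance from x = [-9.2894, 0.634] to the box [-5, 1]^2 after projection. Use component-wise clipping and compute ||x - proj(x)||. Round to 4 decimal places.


Project each component onto [-5, 1].
clip(-9.2894) = -5.0, clip(0.634) = 0.634
Projection = [-5.0, 0.634]
Squared diffs: [18.399, 0.0]
Distance = sqrt(18.399) = 4.2894


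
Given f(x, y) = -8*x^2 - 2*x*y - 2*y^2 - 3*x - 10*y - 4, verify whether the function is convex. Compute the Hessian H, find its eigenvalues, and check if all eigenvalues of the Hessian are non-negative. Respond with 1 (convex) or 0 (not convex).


The Hessian of f(x,y) = -8*x^2 - 2*x*y - 2*y^2 - 3*x - 10*y - 4 is:
H = [[-16, -2], [-2, -4]]
Trace = -16 - 4 = -20
Determinant = -16*-4 - (-2)^2 = 60
Discriminant = (-20)^2 - 4*60 = 160.0
Eigenvalues: lambda_1 = -16.3246, lambda_2 = -3.6754
The function is not convex.

0


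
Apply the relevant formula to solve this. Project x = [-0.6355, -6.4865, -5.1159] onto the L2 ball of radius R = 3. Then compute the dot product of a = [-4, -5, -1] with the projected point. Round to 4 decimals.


Step 1: Compute ||x|| (intermediates to 6 decimals).
||x|| = sqrt((-0.6355)^2 + (-6.4865)^2 + (-5.1159)^2) = 8.285588
Step 2: Project.
Since ||x|| > R, scale = R/||x|| = 3/8.285588 = 0.362074, proj(x) = scale * x
proj(x) = [-0.230098, -2.348593, -1.852334]
Step 3: Dot product.
a^T * proj(x) = -4*(-0.230098) - 5*(-2.348593) - 1*(-1.852334) = 14.5157


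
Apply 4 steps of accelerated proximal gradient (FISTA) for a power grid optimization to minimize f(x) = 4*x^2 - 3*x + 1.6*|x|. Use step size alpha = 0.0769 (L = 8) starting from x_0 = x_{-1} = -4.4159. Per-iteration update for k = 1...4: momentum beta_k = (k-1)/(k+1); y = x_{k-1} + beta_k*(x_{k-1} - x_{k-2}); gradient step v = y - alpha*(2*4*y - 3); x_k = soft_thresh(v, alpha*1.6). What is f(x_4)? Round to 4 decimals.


FISTA on f(x) = 4*x^2 - 3*x + 1.6*|x|
L = 8, alpha = 0.0769
Iteration 1: beta = 0.0, y = -4.4159 + 0.0*(-4.4159 + 4.4159) = -4.4159
  grad(y) = -38.3272, v = y - alpha*grad = -1.4685
  prox(v) = soft_thresh(-1.4685, 0.123) = -1.3455
Iteration 2: beta = 0.3333, y = -1.3455 + 0.3333*(-1.3455 + 4.4159) = -0.322
  grad(y) = -5.5762, v = y - alpha*grad = 0.1068
  prox(v) = soft_thresh(0.1068, 0.123) = 0.0
Iteration 3: beta = 0.5, y = 0.0 + 0.5*(0.0 + 1.3455) = 0.6727
  grad(y) = 2.382, v = y - alpha*grad = 0.4896
  prox(v) = soft_thresh(0.4896, 0.123) = 0.3665
Iteration 4: beta = 0.6, y = 0.3665 + 0.6*(0.3665 - 0.0) = 0.5865
  grad(y) = 1.6916, v = y - alpha*grad = 0.4564
  prox(v) = soft_thresh(0.4564, 0.123) = 0.3333
f(x_4) = 4*0.3333^2 - 3*0.3333 + 1.6*|0.3333| = -0.0222


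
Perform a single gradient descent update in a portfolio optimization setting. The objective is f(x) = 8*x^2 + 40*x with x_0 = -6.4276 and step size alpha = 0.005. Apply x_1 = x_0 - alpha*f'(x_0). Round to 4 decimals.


We compute the gradient at x_0 and apply the update.
f'(x) = 16*x + 40
f'(-6.4276) = 16*-6.4276 + 40 = -62.8416
x_1 = -6.4276 - 0.005*-62.8416 = -6.1134


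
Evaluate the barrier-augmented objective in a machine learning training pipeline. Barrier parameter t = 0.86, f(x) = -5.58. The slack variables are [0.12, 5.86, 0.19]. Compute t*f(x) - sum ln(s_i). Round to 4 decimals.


Step 1: Compute log-barrier.
ln values: [-2.1203, 1.7681, -1.6607]
phi = -(-2.1203 + 1.7681 - 1.6607) = 2.0128
Step 2: Compute augmented objective.
t*f(x) = 0.86*-5.58 = -4.7988
Total = -4.7988 + 2.0128 = -2.786


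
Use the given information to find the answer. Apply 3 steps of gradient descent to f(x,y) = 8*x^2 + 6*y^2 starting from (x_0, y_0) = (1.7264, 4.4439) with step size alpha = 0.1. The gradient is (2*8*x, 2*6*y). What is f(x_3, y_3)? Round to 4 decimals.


Gradient descent on f(x,y) = 8*x^2 + 6*y^2.
Starting point: (1.7264, 4.4439), alpha = 0.1
Step 1: grad_x = 2*8*1.7264 = 27.6224, grad_y = 2*6*4.4439 = 53.3268
  x_1 = 1.7264 - 0.1*27.6224 = -1.0358
  y_1 = 4.4439 - 0.1*53.3268 = -0.8888
Step 2: grad_x = 2*8*-1.0358 = -16.5734, grad_y = 2*6*-0.8888 = -10.6654
  x_2 = -1.0358 - 0.1*-16.5734 = 0.6215
  y_2 = -0.8888 - 0.1*-10.6654 = 0.1778
Step 3: grad_x = 2*8*0.6215 = 9.9441, grad_y = 2*6*0.1778 = 2.1331
  x_3 = 0.6215 - 0.1*9.9441 = -0.3729
  y_3 = 0.1778 - 0.1*2.1331 = -0.0356
f(-0.3729, -0.0356) = 8*(-0.3729)^2 + 6*(-0.0356)^2 = 1.12


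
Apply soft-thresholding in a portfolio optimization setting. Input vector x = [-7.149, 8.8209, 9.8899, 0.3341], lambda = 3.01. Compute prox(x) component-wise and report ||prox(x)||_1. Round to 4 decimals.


Soft-thresholding with lambda = 3.01:
prox(-7.149) = sign(-7.149)*max(|-7.149| - 3.01, 0) = -4.139
prox(8.8209) = sign(8.8209)*max(|8.8209| - 3.01, 0) = 5.8109
prox(9.8899) = sign(9.8899)*max(|9.8899| - 3.01, 0) = 6.8799
prox(0.3341) = sign(0.3341)*max(|0.3341| - 3.01, 0) = 0.0
prox(x) = [-4.139, 5.8109, 6.8799, 0.0]
||prox(x)||_1 = 4.139 + 5.8109 + 6.8799 + 0.0 = 16.8298


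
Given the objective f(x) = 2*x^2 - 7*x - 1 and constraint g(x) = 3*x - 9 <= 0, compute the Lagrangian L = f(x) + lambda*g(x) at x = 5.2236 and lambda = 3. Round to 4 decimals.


Step 1: Evaluate f(x).
f(5.2236) = 2*5.2236^2 - 7*5.2236 - 1 = 17.0068
Step 2: Evaluate g(x).
g(5.2236) = 3*5.2236 - 9 = 6.6708
Step 3: Compute Lagrangian.
L = 17.0068 + 3*6.6708 = 37.0192


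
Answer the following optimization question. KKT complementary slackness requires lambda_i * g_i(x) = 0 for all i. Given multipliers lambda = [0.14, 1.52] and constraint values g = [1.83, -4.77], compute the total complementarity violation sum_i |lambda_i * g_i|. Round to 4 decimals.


KKT complementary slackness check:
lambda_1 * g_1 = 0.14 * 1.83 = 0.2562
lambda_2 * g_2 = 1.52 * -4.77 = -7.2504
Total violation = 0.2562 + 7.2504 = 7.5066


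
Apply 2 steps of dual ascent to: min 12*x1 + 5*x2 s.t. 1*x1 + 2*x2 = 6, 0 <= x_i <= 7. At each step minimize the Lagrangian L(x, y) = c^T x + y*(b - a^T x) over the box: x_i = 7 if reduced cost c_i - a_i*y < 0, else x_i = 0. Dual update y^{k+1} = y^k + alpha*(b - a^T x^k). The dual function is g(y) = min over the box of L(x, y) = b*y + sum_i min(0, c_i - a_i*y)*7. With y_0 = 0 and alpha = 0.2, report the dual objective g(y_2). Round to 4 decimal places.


Dual ascent for LP: min 12*x1 + 5*x2, 1*x1 + 2*x2 = 6, 0 <= x_i <= 7
Step 1: y^k = 0.0, reduced costs: (12.0, 5.0)
  x^k = (0.0, 0.0), subgradient = b - a^T x = 6.0
  y^{k+1} = 0.0 + 0.2*6.0 = 1.2
Step 2: y^k = 1.2, reduced costs: (10.8, 2.6)
  x^k = (0.0, 0.0), subgradient = b - a^T x = 6.0
  y^{k+1} = 1.2 + 0.2*6.0 = 2.4
Dual objective at y_2 = 2.4: reduced costs (9.6, 0.2), box minimizer x = (0.0, 0.0)
g(y_2) = b*y + (c1 - a1*y)*x1 + (c2 - a2*y)*x2 = 6*2.4 + 9.6*0.0 + 0.2*0.0 = 14.4 + 0.0 + 0.0 = 14.4


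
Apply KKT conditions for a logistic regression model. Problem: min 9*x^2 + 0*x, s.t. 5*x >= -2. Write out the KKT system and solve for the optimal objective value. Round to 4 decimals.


Step 1: Try lambda = 0 (constraint inactive).
Stationarity: 2*9*x + 0 = 0
x* = 0/(2*9) = 0.0
Check constraint: 5*0.0 = 0.0 >= -2 -- satisfied.
Step 2: Compute optimal value.
f(x*) = 9*0.0^2 + 0*0.0 = 0.0


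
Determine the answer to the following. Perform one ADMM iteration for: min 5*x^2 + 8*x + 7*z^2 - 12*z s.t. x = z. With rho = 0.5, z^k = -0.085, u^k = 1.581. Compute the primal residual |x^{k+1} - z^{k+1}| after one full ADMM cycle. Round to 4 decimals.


ADMM iteration with rho = 0.5, z^k = -0.085, u^k = 1.581
Step 1: x-update.
Minimize 5*x^2 + 8*x + (0.5/2)*(x + 0.085 + 1.581)^2
FOC: (2*5 + 0.5)*x = -8 + 0.5*(-0.085 - 1.581)
x^{k+1} = -0.8412
Step 2: z-update.
Minimize 7*z^2 - 12*z + (0.5/2)*(-0.8412 - z + 1.581)^2
FOC: (2*7 + 0.5)*z = 12 + 0.5*(-0.8412 + 1.581)
z^{k+1} = 0.8531
Step 3: u-update.
u^{k+1} = 1.581 - 0.8412 - 0.8531 = -0.1133
Step 4: Primal residual = |-0.8412 - 0.8531| = 1.6943


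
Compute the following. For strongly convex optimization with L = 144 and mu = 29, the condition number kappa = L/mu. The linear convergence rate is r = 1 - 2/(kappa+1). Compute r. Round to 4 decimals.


Step 1: Compute the condition number.
kappa = L/mu = 144/29 = 4.9655
Step 2: Compute the convergence rate.
r = 1 - 2/(kappa + 1) = 1 - 2*mu/(L + mu) = (L - mu)/(L + mu) = 115/173 = 0.6647


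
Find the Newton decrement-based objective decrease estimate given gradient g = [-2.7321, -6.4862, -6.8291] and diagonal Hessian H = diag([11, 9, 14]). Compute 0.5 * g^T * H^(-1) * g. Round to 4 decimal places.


Step 1: H is diagonal, so H^(-1) * g = [-0.2484, -0.7207, -0.4878].
Step 2: g^T H^(-1) g = sum_i g_i^2 / H_ii
  = (-2.7321)^2/11 + (-6.4862)^2/9 + (-6.8291)^2/14
  = 0.6786 + 4.6745 + 3.3312 = 8.6843
Step 3: Objective decrease = 0.5 * g^T H^(-1) g = 4.3421


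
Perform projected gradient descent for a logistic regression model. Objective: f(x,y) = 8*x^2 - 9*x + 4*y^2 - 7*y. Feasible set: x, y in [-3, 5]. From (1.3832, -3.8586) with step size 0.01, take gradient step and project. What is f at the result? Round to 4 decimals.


Step 1: Compute gradient at (1.3832, -3.8586).
grad_x = 2*8*1.3832 - 9 = 13.1312
grad_y = 2*4*-3.8586 - 7 = -37.8688
Step 2: Gradient step.
x_raw = 1.3832 - 0.01*13.1312 = 1.2519
y_raw = -3.8586 - 0.01*-37.8688 = -3.4799
Step 3: Project onto [-3, 5].
x_proj = clip(1.2519) = 1.2519
y_proj = clip(-3.4799) = -3.0
Step 4: Evaluate f.
f(1.2519, -3.0) = 58.2708


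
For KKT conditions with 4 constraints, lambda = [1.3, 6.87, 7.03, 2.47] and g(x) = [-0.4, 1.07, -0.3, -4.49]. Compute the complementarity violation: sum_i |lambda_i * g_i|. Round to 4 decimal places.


KKT complementary slackness check:
lambda_1 * g_1 = 1.3 * -0.4 = -0.52
lambda_2 * g_2 = 6.87 * 1.07 = 7.3509
lambda_3 * g_3 = 7.03 * -0.3 = -2.109
lambda_4 * g_4 = 2.47 * -4.49 = -11.0903
Total violation = 0.52 + 7.3509 + 2.109 + 11.0903 = 21.0702


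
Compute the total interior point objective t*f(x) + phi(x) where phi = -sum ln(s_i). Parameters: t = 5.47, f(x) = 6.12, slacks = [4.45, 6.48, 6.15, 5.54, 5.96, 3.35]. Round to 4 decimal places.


Step 1: Compute log-barrier.
ln values: [1.4929, 1.8687, 1.8165, 1.712, 1.7851, 1.209]
phi = -(1.4929 + 1.8687 + 1.8165 + 1.712 + 1.7851 + 1.209) = -9.8841
Step 2: Compute augmented objective.
t*f(x) = 5.47*6.12 = 33.4764
Total = 33.4764 - 9.8841 = 23.5923


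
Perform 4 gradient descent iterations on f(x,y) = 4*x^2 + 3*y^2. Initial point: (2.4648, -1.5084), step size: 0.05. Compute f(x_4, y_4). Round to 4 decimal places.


Gradient descent on f(x,y) = 4*x^2 + 3*y^2.
Starting point: (2.4648, -1.5084), alpha = 0.05
Step 1: grad_x = 2*4*2.4648 = 19.7184, grad_y = 2*3*-1.5084 = -9.0504
  x_1 = 2.4648 - 0.05*19.7184 = 1.4789
  y_1 = -1.5084 - 0.05*-9.0504 = -1.0559
Step 2: grad_x = 2*4*1.4789 = 11.831, grad_y = 2*3*-1.0559 = -6.3353
  x_2 = 1.4789 - 0.05*11.831 = 0.8873
  y_2 = -1.0559 - 0.05*-6.3353 = -0.7391
Step 3: grad_x = 2*4*0.8873 = 7.0986, grad_y = 2*3*-0.7391 = -4.4347
  x_3 = 0.8873 - 0.05*7.0986 = 0.5324
  y_3 = -0.7391 - 0.05*-4.4347 = -0.5174
Step 4: grad_x = 2*4*0.5324 = 4.2592, grad_y = 2*3*-0.5174 = -3.1043
  x_4 = 0.5324 - 0.05*4.2592 = 0.3194
  y_4 = -0.5174 - 0.05*-3.1043 = -0.3622
f(0.3194, -0.3622) = 4*0.3194^2 + 3*(-0.3622)^2 = 0.8017


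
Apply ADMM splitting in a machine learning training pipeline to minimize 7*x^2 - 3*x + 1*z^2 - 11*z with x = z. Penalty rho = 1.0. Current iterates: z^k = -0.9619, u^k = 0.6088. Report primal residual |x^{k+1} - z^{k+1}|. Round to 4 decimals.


ADMM iteration with rho = 1.0, z^k = -0.9619, u^k = 0.6088
Step 1: x-update.
Minimize 7*x^2 - 3*x + (1.0/2)*(x + 0.9619 + 0.6088)^2
FOC: (2*7 + 1.0)*x = 3 + 1.0*(-0.9619 - 0.6088)
x^{k+1} = 0.0953
Step 2: z-update.
Minimize 1*z^2 - 11*z + (1.0/2)*(0.0953 - z + 0.6088)^2
FOC: (2*1 + 1.0)*z = 11 + 1.0*(0.0953 + 0.6088)
z^{k+1} = 3.9014
Step 3: u-update.
u^{k+1} = 0.6088 + 0.0953 - 3.9014 = -3.1973
Step 4: Primal residual = |0.0953 - 3.9014| = 3.8061


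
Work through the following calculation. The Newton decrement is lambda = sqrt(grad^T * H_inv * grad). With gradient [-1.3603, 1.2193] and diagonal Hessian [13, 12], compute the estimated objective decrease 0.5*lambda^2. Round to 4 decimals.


Step 1: H is diagonal, so H^(-1) * g = [-0.1046, 0.1016].
Step 2: g^T H^(-1) g = sum_i g_i^2 / H_ii
  = (-1.3603)^2/13 + (1.2193)^2/12
  = 0.1423 + 0.1239 = 0.2662
Step 3: Objective decrease = 0.5 * g^T H^(-1) g = 0.1331


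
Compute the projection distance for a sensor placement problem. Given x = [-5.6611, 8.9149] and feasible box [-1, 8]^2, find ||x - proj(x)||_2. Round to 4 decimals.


Project each component onto [-1, 8].
clip(-5.6611) = -1.0, clip(8.9149) = 8.0
Projection = [-1.0, 8.0]
Squared diffs: [21.7259, 0.837]
Distance = sqrt(22.5629) = 4.75


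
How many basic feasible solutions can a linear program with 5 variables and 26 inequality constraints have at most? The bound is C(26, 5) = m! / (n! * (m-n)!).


Each vertex corresponds to some choice of n active constraints out of m, so the number of vertices is at most C(m, n) = m! / (n!(m-n)!).
m = 26, n = 5
Numerator: 26 * 25 * 24 * 23 * 22
Denominator: 5! = 120
C(26, 5) = 65780


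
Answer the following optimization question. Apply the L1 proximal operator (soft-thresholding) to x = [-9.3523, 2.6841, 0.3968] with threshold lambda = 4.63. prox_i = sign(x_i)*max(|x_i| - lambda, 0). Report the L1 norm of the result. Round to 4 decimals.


Soft-thresholding with lambda = 4.63:
prox(-9.3523) = sign(-9.3523)*max(|-9.3523| - 4.63, 0) = -4.7223
prox(2.6841) = sign(2.6841)*max(|2.6841| - 4.63, 0) = 0.0
prox(0.3968) = sign(0.3968)*max(|0.3968| - 4.63, 0) = 0.0
prox(x) = [-4.7223, 0.0, 0.0]
||prox(x)||_1 = 4.7223 + 0.0 + 0.0 = 4.7223


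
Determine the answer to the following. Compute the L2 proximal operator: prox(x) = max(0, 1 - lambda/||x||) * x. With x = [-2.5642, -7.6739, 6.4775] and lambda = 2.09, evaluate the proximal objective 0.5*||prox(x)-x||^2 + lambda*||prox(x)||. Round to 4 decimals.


Step 1: Compute ||x||.
||x|| = 10.3645
Step 2: Compute scaling factor.
scale = max(0, 1 - 2.09/10.3645) = 0.7983
Step 3: prox(x) = [-2.0471, -6.1265, 5.1713]
||prox(x)|| = 8.2745
Step 4: Proximal objective.
0.5*||prox-x||^2 = 2.1841
lambda*||prox|| = 17.2937
Total = 19.4777


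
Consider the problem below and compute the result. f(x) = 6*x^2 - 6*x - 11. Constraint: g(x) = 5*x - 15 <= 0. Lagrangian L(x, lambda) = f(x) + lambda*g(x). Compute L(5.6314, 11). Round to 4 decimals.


Step 1: Evaluate f(x).
f(5.6314) = 6*5.6314^2 - 6*5.6314 - 11 = 145.4876
Step 2: Evaluate g(x).
g(5.6314) = 5*5.6314 - 15 = 13.157
Step 3: Compute Lagrangian.
L = 145.4876 + 11*13.157 = 290.2146


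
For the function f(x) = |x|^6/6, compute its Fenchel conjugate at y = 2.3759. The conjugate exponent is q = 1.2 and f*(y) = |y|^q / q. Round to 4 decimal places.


The conjugate exponent q satisfies 1/p + 1/q = 1.
p = 6, so q = 6/(6 - 1) = 1.2
|y|^q = 2.3759^1.2 = 2.8248
f*(2.3759) = 2.8248 / 1.2 = 2.354


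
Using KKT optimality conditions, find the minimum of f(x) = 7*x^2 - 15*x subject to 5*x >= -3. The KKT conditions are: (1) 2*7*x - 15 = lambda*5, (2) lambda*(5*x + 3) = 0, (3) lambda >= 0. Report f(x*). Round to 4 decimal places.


Step 1: Try lambda = 0 (constraint inactive).
Stationarity: 2*7*x - 15 = 0
x* = 15/(2*7) = 15/14 = 1.0714 (rounded; the exact value 15/14 is used below)
Check constraint: 5*1.0714 = 5.357 >= -3 -- satisfied.
Step 2: Compute optimal value.
f(x*) = 7*(15/14)^2 - 15*(15/14) = -8.0357


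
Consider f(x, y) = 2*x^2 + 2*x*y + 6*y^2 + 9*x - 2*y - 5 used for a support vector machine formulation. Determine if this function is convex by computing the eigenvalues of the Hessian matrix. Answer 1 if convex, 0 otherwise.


The Hessian of f(x,y) = 2*x^2 + 2*x*y + 6*y^2 + 9*x - 2*y - 5 is:
H = [[4, 2], [2, 12]]
Trace = 4 + 12 = 16
Determinant = 4*12 - (2)^2 = 44
Discriminant = (16)^2 - 4*44 = 80.0
Eigenvalues: lambda_1 = 3.5279, lambda_2 = 12.4721
The function is convex.

1


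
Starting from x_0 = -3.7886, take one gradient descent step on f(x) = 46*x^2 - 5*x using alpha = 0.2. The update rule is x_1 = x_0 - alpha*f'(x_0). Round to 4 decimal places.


We compute the gradient at x_0 and apply the update.
f'(x) = 92*x - 5
f'(-3.7886) = 92*-3.7886 - 5 = -353.5512
x_1 = -3.7886 - 0.2*-353.5512 = 66.9216


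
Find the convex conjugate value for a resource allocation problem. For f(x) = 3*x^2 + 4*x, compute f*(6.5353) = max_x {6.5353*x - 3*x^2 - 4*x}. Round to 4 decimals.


f*(y) = sup_x {y*x - a*x^2 - b*x} = sup_x {(y-b)*x - a*x^2}
FOC: (y - b) - 2a*x = 0 => x* = (y - b)/(2a)
x* = (6.5353 - 4)/(2*3) = 0.4226
f*(6.5353) = (y-b)^2/(4a) = (6.5353 - 4)^2/(4*3)
= 6.4277/12 = 0.5356


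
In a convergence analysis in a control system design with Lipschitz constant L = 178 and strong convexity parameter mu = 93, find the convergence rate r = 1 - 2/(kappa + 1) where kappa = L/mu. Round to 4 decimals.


Step 1: Compute the condition number.
kappa = L/mu = 178/93 = 1.914
Step 2: Compute the convergence rate.
r = 1 - 2/(kappa + 1) = 1 - 2*mu/(L + mu) = (L - mu)/(L + mu) = 85/271 = 0.3137


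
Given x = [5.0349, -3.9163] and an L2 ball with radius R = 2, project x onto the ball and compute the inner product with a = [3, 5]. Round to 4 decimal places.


Step 1: Compute ||x|| (intermediates to 6 decimals).
||x|| = sqrt(5.0349^2 + (-3.9163)^2) = 6.378685
Step 2: Project.
Since ||x|| > R, scale = R/||x|| = 2/6.378685 = 0.313544, proj(x) = scale * x
proj(x) = [1.578663, -1.227932]
Step 3: Dot product.
a^T * proj(x) = 3*1.578663 + 5*(-1.227932) = -1.4037


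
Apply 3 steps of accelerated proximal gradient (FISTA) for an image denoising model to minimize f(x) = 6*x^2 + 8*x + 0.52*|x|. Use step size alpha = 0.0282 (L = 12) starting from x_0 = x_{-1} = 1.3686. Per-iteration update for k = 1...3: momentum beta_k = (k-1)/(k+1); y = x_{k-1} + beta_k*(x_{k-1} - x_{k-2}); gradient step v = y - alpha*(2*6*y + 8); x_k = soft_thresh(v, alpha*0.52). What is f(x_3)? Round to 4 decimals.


FISTA on f(x) = 6*x^2 + 8*x + 0.52*|x|
L = 12, alpha = 0.0282
Iteration 1: beta = 0.0, y = 1.3686 + 0.0*(1.3686 - 1.3686) = 1.3686
  grad(y) = 24.4232, v = y - alpha*grad = 0.6799
  prox(v) = soft_thresh(0.6799, 0.0147) = 0.6652
Iteration 2: beta = 0.3333, y = 0.6652 + 0.3333*(0.6652 - 1.3686) = 0.4307
  grad(y) = 13.1688, v = y - alpha*grad = 0.0594
  prox(v) = soft_thresh(0.0594, 0.0147) = 0.0447
Iteration 3: beta = 0.5, y = 0.0447 + 0.5*(0.0447 - 0.6652) = -0.2655
  grad(y) = 4.8136, v = y - alpha*grad = -0.4013
  prox(v) = soft_thresh(-0.4013, 0.0147) = -0.3866
f(x_3) = 6*(-0.3866)^2 + 8*(-0.3866) + 0.52*|-0.3866| = -1.995


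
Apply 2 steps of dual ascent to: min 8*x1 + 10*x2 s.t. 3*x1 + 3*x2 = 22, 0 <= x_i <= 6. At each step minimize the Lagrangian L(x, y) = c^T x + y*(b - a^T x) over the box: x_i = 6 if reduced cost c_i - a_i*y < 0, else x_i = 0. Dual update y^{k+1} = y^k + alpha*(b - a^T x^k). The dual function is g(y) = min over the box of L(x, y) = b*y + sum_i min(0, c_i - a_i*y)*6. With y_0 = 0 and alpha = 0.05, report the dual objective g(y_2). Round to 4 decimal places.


Dual ascent for LP: min 8*x1 + 10*x2, 3*x1 + 3*x2 = 22, 0 <= x_i <= 6
Step 1: y^k = 0.0, reduced costs: (8.0, 10.0)
  x^k = (0.0, 0.0), subgradient = b - a^T x = 22.0
  y^{k+1} = 0.0 + 0.05*22.0 = 1.1
Step 2: y^k = 1.1, reduced costs: (4.7, 6.7)
  x^k = (0.0, 0.0), subgradient = b - a^T x = 22.0
  y^{k+1} = 1.1 + 0.05*22.0 = 2.2
Dual objective at y_2 = 2.2: reduced costs (1.4, 3.4), box minimizer x = (0.0, 0.0)
g(y_2) = b*y + (c1 - a1*y)*x1 + (c2 - a2*y)*x2 = 22*2.2 + 1.4*0.0 + 3.4*0.0 = 48.4 + 0.0 + 0.0 = 48.4


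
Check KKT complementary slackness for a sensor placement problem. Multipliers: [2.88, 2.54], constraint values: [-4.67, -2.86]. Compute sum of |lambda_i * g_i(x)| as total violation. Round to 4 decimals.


KKT complementary slackness check:
lambda_1 * g_1 = 2.88 * -4.67 = -13.4496
lambda_2 * g_2 = 2.54 * -2.86 = -7.2644
Total violation = 13.4496 + 7.2644 = 20.714


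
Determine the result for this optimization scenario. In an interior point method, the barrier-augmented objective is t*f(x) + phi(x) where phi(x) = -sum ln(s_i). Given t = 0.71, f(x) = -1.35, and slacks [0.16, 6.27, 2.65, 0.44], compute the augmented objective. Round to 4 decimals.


Step 1: Compute log-barrier.
ln values: [-1.8326, 1.8358, 0.9746, -0.821]
phi = -(-1.8326 + 1.8358 + 0.9746 - 0.821) = -0.1568
Step 2: Compute augmented objective.
t*f(x) = 0.71*-1.35 = -0.9585
Total = -0.9585 - 0.1568 = -1.1153


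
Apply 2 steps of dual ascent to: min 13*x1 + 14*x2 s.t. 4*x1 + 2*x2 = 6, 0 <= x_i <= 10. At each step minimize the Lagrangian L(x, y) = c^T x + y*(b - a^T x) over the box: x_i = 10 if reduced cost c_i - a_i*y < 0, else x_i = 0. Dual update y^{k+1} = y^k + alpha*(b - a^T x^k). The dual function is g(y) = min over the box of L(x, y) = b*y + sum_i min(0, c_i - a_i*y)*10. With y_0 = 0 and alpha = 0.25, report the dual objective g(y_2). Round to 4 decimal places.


Dual ascent for LP: min 13*x1 + 14*x2, 4*x1 + 2*x2 = 6, 0 <= x_i <= 10
Step 1: y^k = 0.0, reduced costs: (13.0, 14.0)
  x^k = (0.0, 0.0), subgradient = b - a^T x = 6.0
  y^{k+1} = 0.0 + 0.25*6.0 = 1.5
Step 2: y^k = 1.5, reduced costs: (7.0, 11.0)
  x^k = (0.0, 0.0), subgradient = b - a^T x = 6.0
  y^{k+1} = 1.5 + 0.25*6.0 = 3.0
Dual objective at y_2 = 3.0: reduced costs (1.0, 8.0), box minimizer x = (0.0, 0.0)
g(y_2) = b*y + (c1 - a1*y)*x1 + (c2 - a2*y)*x2 = 6*3.0 + 1.0*0.0 + 8.0*0.0 = 18.0 + 0.0 + 0.0 = 18.0


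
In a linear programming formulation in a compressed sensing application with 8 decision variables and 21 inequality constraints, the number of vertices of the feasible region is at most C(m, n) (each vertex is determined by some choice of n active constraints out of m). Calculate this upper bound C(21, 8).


Each vertex corresponds to some choice of n active constraints out of m, so the number of vertices is at most C(m, n) = m! / (n!(m-n)!).
m = 21, n = 8
Numerator: 21 * 20 * 19 * 18 * 17 * 16 * 15 * 14
Denominator: 8! = 40320
C(21, 8) = 203490


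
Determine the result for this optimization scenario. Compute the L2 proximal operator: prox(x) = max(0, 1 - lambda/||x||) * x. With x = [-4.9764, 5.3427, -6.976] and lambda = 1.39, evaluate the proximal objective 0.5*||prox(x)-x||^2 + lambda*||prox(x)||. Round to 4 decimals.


Step 1: Compute ||x||.
||x|| = 10.0982
Step 2: Compute scaling factor.
scale = max(0, 1 - 1.39/10.0982) = 0.8624
Step 3: prox(x) = [-4.2914, 4.6073, -6.0158]
||prox(x)|| = 8.7082
Step 4: Proximal objective.
0.5*||prox-x||^2 = 0.9661
lambda*||prox|| = 12.1044
Total = 13.0704


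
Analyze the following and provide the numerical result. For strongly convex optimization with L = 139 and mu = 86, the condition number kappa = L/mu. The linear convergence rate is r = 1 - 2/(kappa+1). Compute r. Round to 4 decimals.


Step 1: Compute the condition number.
kappa = L/mu = 139/86 = 1.6163
Step 2: Compute the convergence rate.
r = 1 - 2/(kappa + 1) = 1 - 2*mu/(L + mu) = (L - mu)/(L + mu) = 53/225 = 0.2356


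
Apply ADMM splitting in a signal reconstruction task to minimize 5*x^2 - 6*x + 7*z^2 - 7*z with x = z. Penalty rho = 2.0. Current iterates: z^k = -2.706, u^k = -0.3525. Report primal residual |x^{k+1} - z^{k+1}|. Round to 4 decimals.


ADMM iteration with rho = 2.0, z^k = -2.706, u^k = -0.3525
Step 1: x-update.
Minimize 5*x^2 - 6*x + (2.0/2)*(x + 2.706 - 0.3525)^2
FOC: (2*5 + 2.0)*x = 6 + 2.0*(-2.706 + 0.3525)
x^{k+1} = 0.1078
Step 2: z-update.
Minimize 7*z^2 - 7*z + (2.0/2)*(0.1078 - z - 0.3525)^2
FOC: (2*7 + 2.0)*z = 7 + 2.0*(0.1078 - 0.3525)
z^{k+1} = 0.4069
Step 3: u-update.
u^{k+1} = -0.3525 + 0.1078 - 0.4069 = -0.6517
Step 4: Primal residual = |0.1078 - 0.4069| = 0.2992


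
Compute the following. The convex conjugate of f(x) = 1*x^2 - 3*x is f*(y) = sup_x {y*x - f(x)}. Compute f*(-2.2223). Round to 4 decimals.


f*(y) = sup_x {y*x - a*x^2 - b*x} = sup_x {(y-b)*x - a*x^2}
FOC: (y - b) - 2a*x = 0 => x* = (y - b)/(2a)
x* = (-2.2223 + 3)/(2*1) = 0.3889
f*(-2.2223) = (y-b)^2/(4a) = (-2.2223 + 3)^2/(4*1)
= 0.6048/4 = 0.1512


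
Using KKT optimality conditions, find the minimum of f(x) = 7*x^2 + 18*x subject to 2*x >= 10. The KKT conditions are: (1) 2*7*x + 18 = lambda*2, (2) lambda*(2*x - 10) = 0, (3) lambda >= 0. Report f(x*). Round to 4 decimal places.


Step 1: Try lambda = 0 (constraint inactive).
x_unc = -18/(2*7) = -1.2857
Check: 2*-1.2857 = -2.5714 < 10 -- violated!
Step 2: Constraint must be active: 2*x = 10
x* = 10/2 = 5.0
lambda = (2*7*5.0 + 18)/2 = 44.0
Step 3: Compute optimal value.
f(x*) = 7*5.0^2 + 18*5.0 = 265.0


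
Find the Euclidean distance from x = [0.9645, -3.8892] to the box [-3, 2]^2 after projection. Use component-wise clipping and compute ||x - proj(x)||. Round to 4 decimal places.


Project each component onto [-3, 2].
clip(0.9645) = 0.9645, clip(-3.8892) = -3.0
Projection = [0.9645, -3.0]
Squared diffs: [0.0, 0.7907]
Distance = sqrt(0.7907) = 0.8892


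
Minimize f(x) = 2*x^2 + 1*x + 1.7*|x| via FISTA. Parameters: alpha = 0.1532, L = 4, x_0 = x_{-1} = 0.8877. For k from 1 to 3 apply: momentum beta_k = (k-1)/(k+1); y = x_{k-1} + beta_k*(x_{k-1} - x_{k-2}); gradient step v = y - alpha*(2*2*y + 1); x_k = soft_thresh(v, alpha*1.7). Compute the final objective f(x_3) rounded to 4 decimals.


FISTA on f(x) = 2*x^2 + 1*x + 1.7*|x|
L = 4, alpha = 0.1532
Iteration 1: beta = 0.0, y = 0.8877 + 0.0*(0.8877 - 0.8877) = 0.8877
  grad(y) = 4.5508, v = y - alpha*grad = 0.1905
  prox(v) = soft_thresh(0.1905, 0.2604) = 0.0
Iteration 2: beta = 0.3333, y = 0.0 + 0.3333*(0.0 - 0.8877) = -0.2959
  grad(y) = -0.1836, v = y - alpha*grad = -0.2678
  prox(v) = soft_thresh(-0.2678, 0.2604) = -0.0073
Iteration 3: beta = 0.5, y = -0.0073 + 0.5*(-0.0073 - 0.0) = -0.011
  grad(y) = 0.956, v = y - alpha*grad = -0.1575
  prox(v) = soft_thresh(-0.1575, 0.2604) = 0.0
f(x_3) = 2*0.0^2 + 1*0.0 + 1.7*|0.0| = 0.0


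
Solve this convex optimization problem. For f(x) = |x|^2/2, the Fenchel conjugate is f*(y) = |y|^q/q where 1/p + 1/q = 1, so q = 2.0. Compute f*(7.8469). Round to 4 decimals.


The conjugate exponent q satisfies 1/p + 1/q = 1.
p = 2, so q = 2/(2 - 1) = 2.0
|y|^q = 7.8469^2.0 = 61.5738
f*(7.8469) = 61.5738 / 2.0 = 30.7869


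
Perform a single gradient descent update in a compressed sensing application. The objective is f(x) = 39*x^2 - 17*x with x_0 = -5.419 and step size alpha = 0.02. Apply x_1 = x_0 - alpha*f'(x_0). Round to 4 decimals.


We compute the gradient at x_0 and apply the update.
f'(x) = 78*x - 17
f'(-5.419) = 78*-5.419 - 17 = -439.682
x_1 = -5.419 - 0.02*-439.682 = 3.3746


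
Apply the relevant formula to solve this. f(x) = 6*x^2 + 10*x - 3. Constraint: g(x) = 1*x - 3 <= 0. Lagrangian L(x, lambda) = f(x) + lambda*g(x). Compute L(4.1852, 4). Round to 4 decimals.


Step 1: Evaluate f(x).
f(4.1852) = 6*4.1852^2 + 10*4.1852 - 3 = 143.9474
Step 2: Evaluate g(x).
g(4.1852) = 1*4.1852 - 3 = 1.1852
Step 3: Compute Lagrangian.
L = 143.9474 + 4*1.1852 = 148.6882


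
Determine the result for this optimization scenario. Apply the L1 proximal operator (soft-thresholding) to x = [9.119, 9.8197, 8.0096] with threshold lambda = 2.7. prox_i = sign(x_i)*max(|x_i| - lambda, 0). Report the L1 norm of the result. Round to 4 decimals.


Soft-thresholding with lambda = 2.7:
prox(9.119) = sign(9.119)*max(|9.119| - 2.7, 0) = 6.419
prox(9.8197) = sign(9.8197)*max(|9.8197| - 2.7, 0) = 7.1197
prox(8.0096) = sign(8.0096)*max(|8.0096| - 2.7, 0) = 5.3096
prox(x) = [6.419, 7.1197, 5.3096]
||prox(x)||_1 = 6.419 + 7.1197 + 5.3096 = 18.8483


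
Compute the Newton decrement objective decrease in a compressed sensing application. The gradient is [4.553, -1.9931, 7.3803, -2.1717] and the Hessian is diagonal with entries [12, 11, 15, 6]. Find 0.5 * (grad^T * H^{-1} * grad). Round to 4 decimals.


Step 1: H is diagonal, so H^(-1) * g = [0.3794, -0.1812, 0.492, -0.362].
Step 2: g^T H^(-1) g = sum_i g_i^2 / H_ii
  = (4.553)^2/12 + (-1.9931)^2/11 + (7.3803)^2/15 + (-2.1717)^2/6
  = 1.7275 + 0.3611 + 3.6313 + 0.786 = 6.5059
Step 3: Objective decrease = 0.5 * g^T H^(-1) g = 3.253


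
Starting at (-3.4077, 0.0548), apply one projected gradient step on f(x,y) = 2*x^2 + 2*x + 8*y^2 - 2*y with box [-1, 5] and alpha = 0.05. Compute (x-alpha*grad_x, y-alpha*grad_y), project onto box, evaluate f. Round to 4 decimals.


Step 1: Compute gradient at (-3.4077, 0.0548).
grad_x = 2*2*-3.4077 + 2 = -11.6308
grad_y = 2*8*0.0548 - 2 = -1.1232
Step 2: Gradient step.
x_raw = -3.4077 - 0.05*-11.6308 = -2.8262
y_raw = 0.0548 - 0.05*-1.1232 = 0.111
Step 3: Project onto [-1, 5].
x_proj = clip(-2.8262) = -1.0
y_proj = clip(0.111) = 0.111
Step 4: Evaluate f.
f(-1.0, 0.111) = -0.1234


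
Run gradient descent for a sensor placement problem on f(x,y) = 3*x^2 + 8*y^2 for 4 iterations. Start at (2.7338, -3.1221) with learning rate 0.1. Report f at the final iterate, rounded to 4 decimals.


Gradient descent on f(x,y) = 3*x^2 + 8*y^2.
Starting point: (2.7338, -3.1221), alpha = 0.1
Step 1: grad_x = 2*3*2.7338 = 16.4028, grad_y = 2*8*-3.1221 = -49.9536
  x_1 = 2.7338 - 0.1*16.4028 = 1.0935
  y_1 = -3.1221 - 0.1*-49.9536 = 1.8733
Step 2: grad_x = 2*3*1.0935 = 6.5611, grad_y = 2*8*1.8733 = 29.9722
  x_2 = 1.0935 - 0.1*6.5611 = 0.4374
  y_2 = 1.8733 - 0.1*29.9722 = -1.124
Step 3: grad_x = 2*3*0.4374 = 2.6244, grad_y = 2*8*-1.124 = -17.9833
  x_3 = 0.4374 - 0.1*2.6244 = 0.175
  y_3 = -1.124 - 0.1*-17.9833 = 0.6744
Step 4: grad_x = 2*3*0.175 = 1.0498, grad_y = 2*8*0.6744 = 10.79
  x_4 = 0.175 - 0.1*1.0498 = 0.07
  y_4 = 0.6744 - 0.1*10.79 = -0.4046
f(0.07, -0.4046) = 3*0.07^2 + 8*(-0.4046)^2 = 1.3245
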